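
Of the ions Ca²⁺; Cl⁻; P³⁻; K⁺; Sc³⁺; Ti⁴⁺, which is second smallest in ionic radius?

Isoelectronic series (18 e⁻ each). Size is set by nuclear charge: more protons means a smaller ion. Ti⁴⁺ (Z=22), Sc³⁺ (Z=21), Ca²⁺ (Z=20), K⁺ (Z=19), Cl⁻ (Z=17), P³⁻ (Z=15).
So the order is Ti⁴⁺ < Sc³⁺ < Ca²⁺ < K⁺ < Cl⁻ < P³⁻; the 2nd-smallest ion is Sc³⁺.

Sc³⁺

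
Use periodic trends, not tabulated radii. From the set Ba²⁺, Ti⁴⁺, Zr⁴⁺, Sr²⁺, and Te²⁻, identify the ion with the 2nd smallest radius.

Work out protons and electrons: Ti⁴⁺: 18 e⁻, Z=22, Zr⁴⁺: 36 e⁻, Z=40, Sr²⁺: 36 e⁻, Z=38, Ba²⁺: 54 e⁻, Z=56, Te²⁻: 54 e⁻, Z=52. Ti⁴⁺ < Zr⁴⁺ (same group, period 4 vs 5); Zr⁴⁺ < Sr²⁺ (both 36 e⁻, Z=40>38); Sr²⁺ < Ba²⁺ (same group, 1 shell fewer); Ba²⁺ < Te²⁻ (isoelectronic, higher Z=56 is smaller).
Full ascending order: Ti⁴⁺ < Zr⁴⁺ < Sr²⁺ < Ba²⁺ < Te²⁻. Counting from the smallest, position 2 is Zr⁴⁺.

Zr⁴⁺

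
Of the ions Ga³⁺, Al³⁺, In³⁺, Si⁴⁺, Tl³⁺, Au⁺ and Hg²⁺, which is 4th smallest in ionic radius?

Si⁴⁺ (Z=14, 10 e⁻), Al³⁺ (Z=13, 10 e⁻), Ga³⁺ (Z=31, 28 e⁻), In³⁺ (Z=49, 46 e⁻), Tl³⁺ (Z=81, 78 e⁻), Hg²⁺ (Z=80, 78 e⁻), Au⁺ (Z=79, 78 e⁻). Si⁴⁺ < Al³⁺ (both 10 e⁻, Z=14>13); Al³⁺ < Ga³⁺ (same group, 1 shell fewer); Ga³⁺ < In³⁺ (same group, period 4 vs 5); In³⁺ < Tl³⁺ (same group, period 5 vs 6); Tl³⁺ < Hg²⁺ (isoelectronic, higher Z=81 is smaller); Hg²⁺ < Au⁺ (both 78 e⁻, Z=80>79).
Full ascending order: Si⁴⁺ < Al³⁺ < Ga³⁺ < In³⁺ < Tl³⁺ < Hg²⁺ < Au⁺. Counting from the smallest, position 4 is In³⁺.

In³⁺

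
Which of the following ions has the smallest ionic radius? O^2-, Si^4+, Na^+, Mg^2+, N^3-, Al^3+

Si^4+

Each ion has 10 electrons. The ranking follows nuclear charge in reverse — greater Z gives a smaller radius. Si^4+ (Z=14), Al^3+ (Z=13), Mg^2+ (Z=12), Na^+ (Z=11), O^2- (Z=8), N^3- (Z=7).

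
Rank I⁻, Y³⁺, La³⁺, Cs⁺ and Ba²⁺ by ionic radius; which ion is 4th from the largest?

La³⁺

Electron counts and nuclear charges: Y³⁺: 36 e⁻, Z=39, La³⁺: 54 e⁻, Z=57, Ba²⁺: 54 e⁻, Z=56, Cs⁺: 54 e⁻, Z=55, I⁻: 54 e⁻, Z=53. Y³⁺ < La³⁺ (same group, period 5 vs 6); La³⁺ < Ba²⁺ (isoelectronic, higher Z=57 is smaller); Ba²⁺ < Cs⁺ (both 54 e⁻, Z=56>55); Cs⁺ < I⁻ (both 54 e⁻, Z=55>53).
That gives Y³⁺ < La³⁺ < Ba²⁺ < Cs⁺ < I⁻. From the largest end, number 4 is La³⁺.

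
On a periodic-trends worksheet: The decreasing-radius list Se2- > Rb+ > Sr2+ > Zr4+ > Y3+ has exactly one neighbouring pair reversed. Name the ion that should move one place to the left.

Check each adjacent pair. Zr4+ and Y3+ are reversed: both have 36 electrons but Z(Zr)=40 > Z(Y)=39, so Zr4+ should be the smaller of the two. No other neighbouring pair contradicts the periodic trends, so Y3+ is the ion listed too late.

Y3+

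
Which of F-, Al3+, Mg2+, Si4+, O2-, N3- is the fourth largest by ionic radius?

Mg2+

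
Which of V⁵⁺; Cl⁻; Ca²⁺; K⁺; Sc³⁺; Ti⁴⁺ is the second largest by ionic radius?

Each ion has 18 electrons. The ranking follows nuclear charge in reverse — greater Z gives a smaller radius. V⁵⁺ (Z=23), Ti⁴⁺ (Z=22), Sc³⁺ (Z=21), Ca²⁺ (Z=20), K⁺ (Z=19), Cl⁻ (Z=17).
So the order is V⁵⁺ < Ti⁴⁺ < Sc³⁺ < Ca²⁺ < K⁺ < Cl⁻; the 2nd-largest ion is K⁺.

K⁺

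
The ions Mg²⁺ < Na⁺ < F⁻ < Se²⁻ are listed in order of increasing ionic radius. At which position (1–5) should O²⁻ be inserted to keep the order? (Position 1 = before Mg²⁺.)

Electron counts and nuclear charges: Mg²⁺ (Z=12, 10 e⁻), Na⁺ (Z=11, 10 e⁻), F⁻ (Z=9, 10 e⁻), O²⁻ (Z=8, 10 e⁻), Se²⁻ (Z=34, 36 e⁻). Mg²⁺ < Na⁺ (isoelectronic, higher Z=12 is smaller); Na⁺ < F⁻ (isoelectronic, higher Z=11 is smaller); F⁻ < O²⁻ (isoelectronic, higher Z=9 is smaller); O²⁻ < Se²⁻ (same group, 2 shells fewer).
Putting O²⁻ in gives Mg²⁺ < Na⁺ < F⁻ < O²⁻ < Se²⁻; it lands at slot 4.

4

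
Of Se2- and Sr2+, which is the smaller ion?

Sr2+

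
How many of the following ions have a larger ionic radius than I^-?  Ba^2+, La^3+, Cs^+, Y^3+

0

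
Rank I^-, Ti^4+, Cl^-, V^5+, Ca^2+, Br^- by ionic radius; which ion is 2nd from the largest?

Br^-

Tabulating Z and e⁻: V^5+: 18 e⁻, Z=23, Ti^4+: 18 e⁻, Z=22, Ca^2+: 18 e⁻, Z=20, Cl^-: 18 e⁻, Z=17, Br^-: 36 e⁻, Z=35, I^-: 54 e⁻, Z=53. V^5+ < Ti^4+ (both 18 e⁻, Z=23>22); Ti^4+ < Ca^2+ (isoelectronic, higher Z=22 is smaller); Ca^2+ < Cl^- (both 18 e⁻, Z=20>17); Cl^- < Br^- (same group, 1 shell fewer); Br^- < I^- (same group, period 4 vs 5).
That gives V^5+ < Ti^4+ < Ca^2+ < Cl^- < Br^- < I^-. From the largest end, number 2 is Br^-.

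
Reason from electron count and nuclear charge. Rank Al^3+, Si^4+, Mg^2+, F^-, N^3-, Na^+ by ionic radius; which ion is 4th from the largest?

Each ion has 10 electrons. The ranking follows nuclear charge in reverse — greater Z gives a smaller radius. Si^4+ (Z=14), Al^3+ (Z=13), Mg^2+ (Z=12), Na^+ (Z=11), F^- (Z=9), N^3- (Z=7).
Full ascending order: Si^4+ < Al^3+ < Mg^2+ < Na^+ < F^- < N^3-. Counting from the largest, position 4 is Mg^2+.

Mg^2+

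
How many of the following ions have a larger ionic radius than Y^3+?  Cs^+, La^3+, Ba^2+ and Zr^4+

3

Work out protons and electrons: Zr^4+ has 36 e⁻ (Z=40), Y^3+ has 36 e⁻ (Z=39), La^3+ has 54 e⁻ (Z=57), Ba^2+ has 54 e⁻ (Z=56), Cs^+ has 54 e⁻ (Z=55). Zr^4+ < Y^3+ (both 36 e⁻, Z=40>39); Y^3+ < La^3+ (same group, period 5 vs 6); La^3+ < Ba^2+ (both 54 e⁻, Z=57>56); Ba^2+ < Cs^+ (isoelectronic, higher Z=56 is smaller).
Ordering all of them (including Y^3+) by radius gives Zr^4+ < Y^3+ < La^3+ < Ba^2+ < Cs^+. So 3 are larger.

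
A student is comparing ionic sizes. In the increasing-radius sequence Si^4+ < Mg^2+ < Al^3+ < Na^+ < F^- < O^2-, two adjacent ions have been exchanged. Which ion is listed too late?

Scanning neighbour by neighbour, only Mg^2+/Al^3+ violates a trend: Al^3+ and Mg^2+ share 10 electrons; the higher nuclear charge on Al (Z=13) contracts it more, so Al^3+ < Mg^2+. That makes Al^3+ the one sitting a position late relative to where it belongs.

Al^3+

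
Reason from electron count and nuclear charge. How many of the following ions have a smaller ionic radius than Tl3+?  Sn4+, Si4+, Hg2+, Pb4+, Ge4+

4

Si4+ has 10 e⁻ (Z=14), Ge4+ has 28 e⁻ (Z=32), Sn4+ has 46 e⁻ (Z=50), Pb4+ has 78 e⁻ (Z=82), Tl3+ has 78 e⁻ (Z=81), Hg2+ has 78 e⁻ (Z=80). Si4+ < Ge4+ (same group, period 3 vs 4); Ge4+ < Sn4+ (same group, period 4 vs 5); Sn4+ < Pb4+ (same group, period 5 vs 6); Pb4+ < Tl3+ (isoelectronic, higher Z=82 is smaller); Tl3+ < Hg2+ (both 78 e⁻, Z=81>80).
Ordering all of them (including Tl3+) by radius gives Si4+ < Ge4+ < Sn4+ < Pb4+ < Tl3+ < Hg2+. Count: 4.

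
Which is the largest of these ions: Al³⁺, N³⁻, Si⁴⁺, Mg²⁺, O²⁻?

N³⁻

Isoelectronic series (10 e⁻ each). Size is set by nuclear charge: more protons means a smaller ion. Si⁴⁺ (Z=14), Al³⁺ (Z=13), Mg²⁺ (Z=12), O²⁻ (Z=8), N³⁻ (Z=7).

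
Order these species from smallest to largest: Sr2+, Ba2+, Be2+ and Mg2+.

Be2+ < Mg2+ < Sr2+ < Ba2+

Same group, same charge. Going down the group adds an extra shell of electrons, so the ion gets larger: Be2+ is highest in the group and smallest.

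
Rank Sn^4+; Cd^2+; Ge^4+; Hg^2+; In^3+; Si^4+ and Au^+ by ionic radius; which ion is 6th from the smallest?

Hg^2+

Si^4+: 10 e⁻, Z=14, Ge^4+: 28 e⁻, Z=32, Sn^4+: 46 e⁻, Z=50, In^3+: 46 e⁻, Z=49, Cd^2+: 46 e⁻, Z=48, Hg^2+: 78 e⁻, Z=80, Au^+: 78 e⁻, Z=79. Si^4+ < Ge^4+ (same group, period 3 vs 4); Ge^4+ < Sn^4+ (same group, 1 shell fewer); Sn^4+ < In^3+ (isoelectronic, higher Z=50 is smaller); In^3+ < Cd^2+ (isoelectronic, higher Z=49 is smaller); Cd^2+ < Hg^2+ (same group, 1 shell fewer); Hg^2+ < Au^+ (both 78 e⁻, Z=80>79).
Full ascending order: Si^4+ < Ge^4+ < Sn^4+ < In^3+ < Cd^2+ < Hg^2+ < Au^+. Counting from the smallest, position 6 is Hg^2+.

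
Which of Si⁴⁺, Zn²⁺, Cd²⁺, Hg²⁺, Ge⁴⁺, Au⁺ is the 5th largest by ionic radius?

Ge⁴⁺

Tabulating Z and e⁻: Si⁴⁺ has 10 e⁻ (Z=14), Ge⁴⁺ has 28 e⁻ (Z=32), Zn²⁺ has 28 e⁻ (Z=30), Cd²⁺ has 46 e⁻ (Z=48), Hg²⁺ has 78 e⁻ (Z=80), Au⁺ has 78 e⁻ (Z=79). Si⁴⁺ < Ge⁴⁺ (same group, period 3 vs 4); Ge⁴⁺ < Zn²⁺ (both 28 e⁻, Z=32>30); Zn²⁺ < Cd²⁺ (same group, period 4 vs 5); Cd²⁺ < Hg²⁺ (same group, period 5 vs 6); Hg²⁺ < Au⁺ (both 78 e⁻, Z=80>79).
So the order is Si⁴⁺ < Ge⁴⁺ < Zn²⁺ < Cd²⁺ < Hg²⁺ < Au⁺; the 5th-largest ion is Ge⁴⁺.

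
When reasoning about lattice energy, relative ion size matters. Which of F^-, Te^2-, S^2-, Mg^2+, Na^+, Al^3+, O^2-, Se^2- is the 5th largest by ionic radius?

F^-

Tabulating Z and e⁻: Al^3+ (Z=13, 10 e⁻), Mg^2+ (Z=12, 10 e⁻), Na^+ (Z=11, 10 e⁻), F^- (Z=9, 10 e⁻), O^2- (Z=8, 10 e⁻), S^2- (Z=16, 18 e⁻), Se^2- (Z=34, 36 e⁻), Te^2- (Z=52, 54 e⁻). Al^3+ < Mg^2+ (isoelectronic, higher Z=13 is smaller); Mg^2+ < Na^+ (both 10 e⁻, Z=12>11); Na^+ < F^- (both 10 e⁻, Z=11>9); F^- < O^2- (isoelectronic, higher Z=9 is smaller); O^2- < S^2- (same group, 1 shell fewer); S^2- < Se^2- (same group, period 3 vs 4); Se^2- < Te^2- (same group, period 4 vs 5).
That gives Al^3+ < Mg^2+ < Na^+ < F^- < O^2- < S^2- < Se^2- < Te^2-. From the largest end, number 5 is F^-.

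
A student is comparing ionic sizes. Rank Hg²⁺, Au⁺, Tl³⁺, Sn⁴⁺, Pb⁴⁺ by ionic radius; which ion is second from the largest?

Hg²⁺

Sn⁴⁺ (Z=50, 46 e⁻), Pb⁴⁺ (Z=82, 78 e⁻), Tl³⁺ (Z=81, 78 e⁻), Hg²⁺ (Z=80, 78 e⁻), Au⁺ (Z=79, 78 e⁻). Sn⁴⁺ < Pb⁴⁺ (same group, period 5 vs 6); Pb⁴⁺ < Tl³⁺ (both 78 e⁻, Z=82>81); Tl³⁺ < Hg²⁺ (isoelectronic, higher Z=81 is smaller); Hg²⁺ < Au⁺ (both 78 e⁻, Z=80>79).
So the order is Sn⁴⁺ < Pb⁴⁺ < Tl³⁺ < Hg²⁺ < Au⁺; the 2nd-largest ion is Hg²⁺.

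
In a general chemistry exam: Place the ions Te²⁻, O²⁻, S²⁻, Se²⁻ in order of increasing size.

O²⁻ < S²⁻ < Se²⁻ < Te²⁻

These ions sit in one column with identical charge. Each step down the periodic table adds a principal shell, increasing the radius.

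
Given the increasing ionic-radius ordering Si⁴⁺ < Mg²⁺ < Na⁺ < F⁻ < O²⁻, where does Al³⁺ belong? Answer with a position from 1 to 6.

2

Isoelectronic series (10 e⁻ each). Size is set by nuclear charge: more protons means a smaller ion. Si⁴⁺ (Z=14), Al³⁺ (Z=13), Mg²⁺ (Z=12), Na⁺ (Z=11), F⁻ (Z=9), O²⁻ (Z=8).
Putting Al³⁺ in gives Si⁴⁺ < Al³⁺ < Mg²⁺ < Na⁺ < F⁻ < O²⁻; it lands at slot 2.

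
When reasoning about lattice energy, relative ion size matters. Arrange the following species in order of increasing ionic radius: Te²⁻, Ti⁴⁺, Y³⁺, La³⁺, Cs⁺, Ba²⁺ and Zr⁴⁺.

Ti⁴⁺ < Zr⁴⁺ < Y³⁺ < La³⁺ < Ba²⁺ < Cs⁺ < Te²⁻

Work out protons and electrons: Ti⁴⁺: 18 e⁻, Z=22, Zr⁴⁺: 36 e⁻, Z=40, Y³⁺: 36 e⁻, Z=39, La³⁺: 54 e⁻, Z=57, Ba²⁺: 54 e⁻, Z=56, Cs⁺: 54 e⁻, Z=55, Te²⁻: 54 e⁻, Z=52. Ti⁴⁺ < Zr⁴⁺ (same group, 1 shell fewer); Zr⁴⁺ < Y³⁺ (isoelectronic, higher Z=40 is smaller); Y³⁺ < La³⁺ (same group, 1 shell fewer); La³⁺ < Ba²⁺ (isoelectronic, higher Z=57 is smaller); Ba²⁺ < Cs⁺ (both 54 e⁻, Z=56>55); Cs⁺ < Te²⁻ (isoelectronic, higher Z=55 is smaller).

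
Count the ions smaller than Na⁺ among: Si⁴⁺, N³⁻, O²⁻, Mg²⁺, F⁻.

Isoelectronic series (10 e⁻ each). Size is set by nuclear charge: more protons means a smaller ion. Si⁴⁺ (Z=14), Mg²⁺ (Z=12), Na⁺ (Z=11), F⁻ (Z=9), O²⁻ (Z=8), N³⁻ (Z=7).
Ordering all of them (including Na⁺) by radius gives Si⁴⁺ < Mg²⁺ < Na⁺ < F⁻ < O²⁻ < N³⁻. So 2 are smaller.

2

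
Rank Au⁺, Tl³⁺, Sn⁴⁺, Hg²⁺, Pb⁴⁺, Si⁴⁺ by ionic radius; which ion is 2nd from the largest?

First list Z and electron count for each: Si⁴⁺ has 10 e⁻ (Z=14), Sn⁴⁺ has 46 e⁻ (Z=50), Pb⁴⁺ has 78 e⁻ (Z=82), Tl³⁺ has 78 e⁻ (Z=81), Hg²⁺ has 78 e⁻ (Z=80), Au⁺ has 78 e⁻ (Z=79). Si⁴⁺ < Sn⁴⁺ (same group, 2 shells fewer); Sn⁴⁺ < Pb⁴⁺ (same group, 1 shell fewer); Pb⁴⁺ < Tl³⁺ (both 78 e⁻, Z=82>81); Tl³⁺ < Hg²⁺ (both 78 e⁻, Z=81>80); Hg²⁺ < Au⁺ (isoelectronic, higher Z=80 is smaller).
Full ascending order: Si⁴⁺ < Sn⁴⁺ < Pb⁴⁺ < Tl³⁺ < Hg²⁺ < Au⁺. Counting from the largest, position 2 is Hg²⁺.

Hg²⁺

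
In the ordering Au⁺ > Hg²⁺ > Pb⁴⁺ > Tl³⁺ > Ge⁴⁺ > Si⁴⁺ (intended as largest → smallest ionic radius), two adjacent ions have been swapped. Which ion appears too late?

Tl³⁺

Scanning neighbour by neighbour, only Pb⁴⁺/Tl³⁺ violates a trend: both have 78 electrons but Z(Pb)=82 > Z(Tl)=81, so Pb⁴⁺ should be the smaller of the two. That makes Tl³⁺ the one sitting a position late relative to where it belongs.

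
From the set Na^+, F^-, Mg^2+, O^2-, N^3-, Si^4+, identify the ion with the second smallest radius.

Each ion has 10 electrons. The ranking follows nuclear charge in reverse — greater Z gives a smaller radius. Si^4+ (Z=14), Mg^2+ (Z=12), Na^+ (Z=11), F^- (Z=9), O^2- (Z=8), N^3- (Z=7).
Ordering: Si^4+ < Mg^2+ < Na^+ < F^- < O^2- < N^3-. The second smallest is Mg^2+.

Mg^2+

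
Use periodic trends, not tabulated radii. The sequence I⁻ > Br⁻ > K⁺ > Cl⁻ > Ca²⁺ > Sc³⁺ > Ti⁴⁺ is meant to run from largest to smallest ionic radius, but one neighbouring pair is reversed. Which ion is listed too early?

Check each adjacent pair. K⁺ and Cl⁻ are reversed: both have 18 electrons but Z(K)=19 > Z(Cl)=17, so K⁺ should be the smaller of the two. No other neighbouring pair contradicts the periodic trends, so K⁺ is the ion listed too early.

K⁺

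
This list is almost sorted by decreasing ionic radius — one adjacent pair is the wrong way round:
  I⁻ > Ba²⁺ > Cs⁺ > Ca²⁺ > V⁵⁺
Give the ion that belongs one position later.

Ba²⁺

Compare adjacent ions: Ba²⁺ and Cs⁺ share 54 electrons; the higher nuclear charge on Ba (Z=56) contracts it more, so Ba²⁺ < Cs⁺ — yet in this decreasing list Ba²⁺ sits before Cs⁺. Nothing else is reversed, so Ba²⁺ should move one place to the right.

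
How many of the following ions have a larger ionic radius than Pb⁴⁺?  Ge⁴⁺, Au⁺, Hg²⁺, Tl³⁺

3

Ge⁴⁺ has 28 e⁻ (Z=32), Pb⁴⁺ has 78 e⁻ (Z=82), Tl³⁺ has 78 e⁻ (Z=81), Hg²⁺ has 78 e⁻ (Z=80), Au⁺ has 78 e⁻ (Z=79). Ge⁴⁺ < Pb⁴⁺ (same group, period 4 vs 6); Pb⁴⁺ < Tl³⁺ (isoelectronic, higher Z=82 is smaller); Tl³⁺ < Hg²⁺ (isoelectronic, higher Z=81 is smaller); Hg²⁺ < Au⁺ (isoelectronic, higher Z=80 is smaller).
Overall: Ge⁴⁺ < Pb⁴⁺ < Tl³⁺ < Hg²⁺ < Au⁺. Pb⁴⁺ has 1 below it and 3 above. That's 3.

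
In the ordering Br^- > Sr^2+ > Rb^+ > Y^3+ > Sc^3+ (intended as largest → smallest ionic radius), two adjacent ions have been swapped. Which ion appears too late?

Compare adjacent ions: both have 36 electrons but Z(Sr)=38 > Z(Rb)=37, so Sr^2+ should be the smaller of the two — yet in this decreasing list Sr^2+ sits before Rb^+. Nothing else is reversed, so Rb^+ should move one place to the left.

Rb^+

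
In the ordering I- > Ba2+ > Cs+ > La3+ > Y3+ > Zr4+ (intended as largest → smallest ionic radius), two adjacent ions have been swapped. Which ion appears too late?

Scanning neighbour by neighbour, only Ba2+/Cs+ violates a trend: they are isoelectronic (54 e⁻) and Ba has more protons than Cs (56 vs 55), making Ba2+ smaller. That makes Cs+ the one sitting a position late relative to where it belongs.

Cs+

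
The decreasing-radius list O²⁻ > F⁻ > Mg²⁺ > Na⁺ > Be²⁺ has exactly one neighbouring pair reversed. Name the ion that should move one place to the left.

Compare adjacent ions: Mg²⁺ and Na⁺ share 10 electrons; the higher nuclear charge on Mg (Z=12) contracts it more, so Mg²⁺ < Na⁺ — yet in this decreasing list Mg²⁺ sits before Na⁺. Nothing else is reversed, so Na⁺ should move one place to the left.

Na⁺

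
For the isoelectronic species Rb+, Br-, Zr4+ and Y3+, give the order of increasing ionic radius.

Zr4+ < Y3+ < Rb+ < Br-

All of these have 36 electrons (isoelectronic). With the same electron cloud, the ion with the most protons pulls it in tightest. Nuclear charges: Zr4+ (Z=40), Y3+ (Z=39), Rb+ (Z=37), Br- (Z=35). Highest Z is smallest.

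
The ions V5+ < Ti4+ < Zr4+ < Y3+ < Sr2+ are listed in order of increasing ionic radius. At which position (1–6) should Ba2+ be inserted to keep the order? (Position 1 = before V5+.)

6

Work out protons and electrons: V5+ has 18 e⁻ (Z=23), Ti4+ has 18 e⁻ (Z=22), Zr4+ has 36 e⁻ (Z=40), Y3+ has 36 e⁻ (Z=39), Sr2+ has 36 e⁻ (Z=38), Ba2+ has 54 e⁻ (Z=56). V5+ < Ti4+ (both 18 e⁻, Z=23>22); Ti4+ < Zr4+ (same group, 1 shell fewer); Zr4+ < Y3+ (both 36 e⁻, Z=40>39); Y3+ < Sr2+ (both 36 e⁻, Z=39>38); Sr2+ < Ba2+ (same group, 1 shell fewer).
Merged order: V5+ < Ti4+ < Zr4+ < Y3+ < Sr2+ < Ba2+ — Ba2+ is number 6.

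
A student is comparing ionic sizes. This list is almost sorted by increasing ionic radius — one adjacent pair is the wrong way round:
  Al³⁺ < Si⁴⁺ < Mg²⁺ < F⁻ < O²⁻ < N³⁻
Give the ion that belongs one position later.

Al³⁺

Check each adjacent pair. Al³⁺ and Si⁴⁺ are reversed: Si⁴⁺ and Al³⁺ share 10 electrons; the higher nuclear charge on Si (Z=14) contracts it more, so Si⁴⁺ < Al³⁺. No other neighbouring pair contradicts the periodic trends, so Al³⁺ is the ion listed too early.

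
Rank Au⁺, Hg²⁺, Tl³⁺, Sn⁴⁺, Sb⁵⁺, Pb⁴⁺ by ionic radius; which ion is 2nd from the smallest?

Sn⁴⁺

Work out protons and electrons: Sb⁵⁺ (Z=51, 46 e⁻), Sn⁴⁺ (Z=50, 46 e⁻), Pb⁴⁺ (Z=82, 78 e⁻), Tl³⁺ (Z=81, 78 e⁻), Hg²⁺ (Z=80, 78 e⁻), Au⁺ (Z=79, 78 e⁻). Sb⁵⁺ < Sn⁴⁺ (both 46 e⁻, Z=51>50); Sn⁴⁺ < Pb⁴⁺ (same group, period 5 vs 6); Pb⁴⁺ < Tl³⁺ (both 78 e⁻, Z=82>81); Tl³⁺ < Hg²⁺ (isoelectronic, higher Z=81 is smaller); Hg²⁺ < Au⁺ (isoelectronic, higher Z=80 is smaller).
Ordering: Sb⁵⁺ < Sn⁴⁺ < Pb⁴⁺ < Tl³⁺ < Hg²⁺ < Au⁺. The 2nd smallest is Sn⁴⁺.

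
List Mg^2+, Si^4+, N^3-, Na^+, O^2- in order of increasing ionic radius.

Si^4+ < Mg^2+ < Na^+ < O^2- < N^3-

Isoelectronic series (10 e⁻ each). Size is set by nuclear charge: more protons means a smaller ion. Si^4+ (Z=14), Mg^2+ (Z=12), Na^+ (Z=11), O^2- (Z=8), N^3- (Z=7).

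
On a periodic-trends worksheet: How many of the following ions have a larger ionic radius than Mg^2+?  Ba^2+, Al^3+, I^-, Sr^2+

Electron counts and nuclear charges: Al^3+ has 10 e⁻ (Z=13), Mg^2+ has 10 e⁻ (Z=12), Sr^2+ has 36 e⁻ (Z=38), Ba^2+ has 54 e⁻ (Z=56), I^- has 54 e⁻ (Z=53). Al^3+ < Mg^2+ (isoelectronic, higher Z=13 is smaller); Mg^2+ < Sr^2+ (same group, 2 shells fewer); Sr^2+ < Ba^2+ (same group, 1 shell fewer); Ba^2+ < I^- (isoelectronic, higher Z=56 is smaller).
Ordering all of them (including Mg^2+) by radius gives Al^3+ < Mg^2+ < Sr^2+ < Ba^2+ < I^-. Count: 3.

3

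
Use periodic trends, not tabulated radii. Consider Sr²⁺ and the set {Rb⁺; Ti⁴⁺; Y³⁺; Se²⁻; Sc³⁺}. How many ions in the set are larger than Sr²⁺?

2

Tabulating Z and e⁻: Ti⁴⁺ has 18 e⁻ (Z=22), Sc³⁺ has 18 e⁻ (Z=21), Y³⁺ has 36 e⁻ (Z=39), Sr²⁺ has 36 e⁻ (Z=38), Rb⁺ has 36 e⁻ (Z=37), Se²⁻ has 36 e⁻ (Z=34). Ti⁴⁺ < Sc³⁺ (both 18 e⁻, Z=22>21); Sc³⁺ < Y³⁺ (same group, period 4 vs 5); Y³⁺ < Sr²⁺ (both 36 e⁻, Z=39>38); Sr²⁺ < Rb⁺ (isoelectronic, higher Z=38 is smaller); Rb⁺ < Se²⁻ (both 36 e⁻, Z=37>34).
Relative to Sr²⁺, the ions that are larger are Rb⁺, Se²⁻. That's 2.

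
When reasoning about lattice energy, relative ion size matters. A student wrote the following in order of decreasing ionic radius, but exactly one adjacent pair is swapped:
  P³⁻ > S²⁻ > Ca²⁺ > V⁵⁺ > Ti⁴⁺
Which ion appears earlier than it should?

V⁵⁺

The pair V⁵⁺, Ti⁴⁺ is the wrong way round — they are isoelectronic (18 e⁻) and V has more protons than Ti (23 vs 22), making V⁵⁺ smaller. All other adjacent pairs agree with periodic trends, so V⁵⁺ is the misplaced ion.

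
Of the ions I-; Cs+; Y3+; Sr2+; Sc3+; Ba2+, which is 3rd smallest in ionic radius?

Sr2+

Work out protons and electrons: Sc3+ has 18 e⁻ (Z=21), Y3+ has 36 e⁻ (Z=39), Sr2+ has 36 e⁻ (Z=38), Ba2+ has 54 e⁻ (Z=56), Cs+ has 54 e⁻ (Z=55), I- has 54 e⁻ (Z=53). Sc3+ < Y3+ (same group, 1 shell fewer); Y3+ < Sr2+ (both 36 e⁻, Z=39>38); Sr2+ < Ba2+ (same group, period 5 vs 6); Ba2+ < Cs+ (both 54 e⁻, Z=56>55); Cs+ < I- (both 54 e⁻, Z=55>53).
So the order is Sc3+ < Y3+ < Sr2+ < Ba2+ < Cs+ < I-; the 3rd-smallest ion is Sr2+.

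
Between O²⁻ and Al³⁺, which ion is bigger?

O²⁻

Each ion has 10 electrons. The ranking follows nuclear charge in reverse — greater Z gives a smaller radius. Al³⁺ (Z=13), O²⁻ (Z=8).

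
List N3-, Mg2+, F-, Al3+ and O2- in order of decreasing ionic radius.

N3- > O2- > F- > Mg2+ > Al3+

All of these have 10 electrons (isoelectronic). With the same electron cloud, the ion with the most protons pulls it in tightest. Nuclear charges: Al3+ (Z=13), Mg2+ (Z=12), F- (Z=9), O2- (Z=8), N3- (Z=7). Highest Z is smallest.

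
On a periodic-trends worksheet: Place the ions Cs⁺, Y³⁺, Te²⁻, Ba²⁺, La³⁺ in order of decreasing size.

Work out protons and electrons: Y³⁺: 36 e⁻, Z=39, La³⁺: 54 e⁻, Z=57, Ba²⁺: 54 e⁻, Z=56, Cs⁺: 54 e⁻, Z=55, Te²⁻: 54 e⁻, Z=52. Y³⁺ < La³⁺ (same group, period 5 vs 6); La³⁺ < Ba²⁺ (isoelectronic, higher Z=57 is smaller); Ba²⁺ < Cs⁺ (both 54 e⁻, Z=56>55); Cs⁺ < Te²⁻ (isoelectronic, higher Z=55 is smaller).

Te²⁻ > Cs⁺ > Ba²⁺ > La³⁺ > Y³⁺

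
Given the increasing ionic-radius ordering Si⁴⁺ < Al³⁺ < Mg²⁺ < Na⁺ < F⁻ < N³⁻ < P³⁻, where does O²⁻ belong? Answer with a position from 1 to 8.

6

Work out protons and electrons: Si⁴⁺: 10 e⁻, Z=14, Al³⁺: 10 e⁻, Z=13, Mg²⁺: 10 e⁻, Z=12, Na⁺: 10 e⁻, Z=11, F⁻: 10 e⁻, Z=9, O²⁻: 10 e⁻, Z=8, N³⁻: 10 e⁻, Z=7, P³⁻: 18 e⁻, Z=15. Si⁴⁺ < Al³⁺ (both 10 e⁻, Z=14>13); Al³⁺ < Mg²⁺ (isoelectronic, higher Z=13 is smaller); Mg²⁺ < Na⁺ (both 10 e⁻, Z=12>11); Na⁺ < F⁻ (both 10 e⁻, Z=11>9); F⁻ < O²⁻ (both 10 e⁻, Z=9>8); O²⁻ < N³⁻ (isoelectronic, higher Z=8 is smaller); N³⁻ < P³⁻ (same group, period 2 vs 3).
Merged order: Si⁴⁺ < Al³⁺ < Mg²⁺ < Na⁺ < F⁻ < O²⁻ < N³⁻ < P³⁻ — O²⁻ is number 6.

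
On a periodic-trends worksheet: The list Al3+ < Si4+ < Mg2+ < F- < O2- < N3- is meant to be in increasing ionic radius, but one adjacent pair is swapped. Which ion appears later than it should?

The pair Al3+, Si4+ is the wrong way round — they are isoelectronic (10 e⁻) and Si has more protons than Al (14 vs 13), making Si4+ smaller. All other adjacent pairs agree with periodic trends, so Si4+ is the misplaced ion.

Si4+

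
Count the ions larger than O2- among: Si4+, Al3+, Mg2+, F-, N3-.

1

These species are isoelectronic with 10 electrons. The only difference is the number of protons: Si4+ (Z=14), Al3+ (Z=13), Mg2+ (Z=12), F- (Z=9), O2- (Z=8), N3- (Z=7). The strongest nuclear pull (Si4+) gives the smallest ion.
Overall: Si4+ < Al3+ < Mg2+ < F- < O2- < N3-. O2- has 4 below it and 1 above. That's 1.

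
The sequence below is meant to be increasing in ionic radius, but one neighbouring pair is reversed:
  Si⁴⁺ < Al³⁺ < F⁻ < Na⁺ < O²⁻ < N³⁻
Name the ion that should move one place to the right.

F⁻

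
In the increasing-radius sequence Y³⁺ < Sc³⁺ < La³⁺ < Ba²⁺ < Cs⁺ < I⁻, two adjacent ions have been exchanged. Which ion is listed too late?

Check each adjacent pair. Y³⁺ and Sc³⁺ are reversed: same group and charge — period 4 sits above period 5, so Sc³⁺ is smaller. No other neighbouring pair contradicts the periodic trends, so Sc³⁺ is the ion listed too late.

Sc³⁺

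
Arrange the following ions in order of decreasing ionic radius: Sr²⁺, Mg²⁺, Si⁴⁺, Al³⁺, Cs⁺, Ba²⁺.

Electron counts and nuclear charges: Si⁴⁺ has 10 e⁻ (Z=14), Al³⁺ has 10 e⁻ (Z=13), Mg²⁺ has 10 e⁻ (Z=12), Sr²⁺ has 36 e⁻ (Z=38), Ba²⁺ has 54 e⁻ (Z=56), Cs⁺ has 54 e⁻ (Z=55). Si⁴⁺ < Al³⁺ (both 10 e⁻, Z=14>13); Al³⁺ < Mg²⁺ (both 10 e⁻, Z=13>12); Mg²⁺ < Sr²⁺ (same group, 2 shells fewer); Sr²⁺ < Ba²⁺ (same group, 1 shell fewer); Ba²⁺ < Cs⁺ (both 54 e⁻, Z=56>55).

Cs⁺ > Ba²⁺ > Sr²⁺ > Mg²⁺ > Al³⁺ > Si⁴⁺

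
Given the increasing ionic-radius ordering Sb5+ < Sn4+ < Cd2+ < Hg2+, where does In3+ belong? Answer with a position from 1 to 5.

3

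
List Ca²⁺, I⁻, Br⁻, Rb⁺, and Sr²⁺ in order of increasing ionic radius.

Ca²⁺ (Z=20, 18 e⁻), Sr²⁺ (Z=38, 36 e⁻), Rb⁺ (Z=37, 36 e⁻), Br⁻ (Z=35, 36 e⁻), I⁻ (Z=53, 54 e⁻). Ca²⁺ < Sr²⁺ (same group, 1 shell fewer); Sr²⁺ < Rb⁺ (both 36 e⁻, Z=38>37); Rb⁺ < Br⁻ (isoelectronic, higher Z=37 is smaller); Br⁻ < I⁻ (same group, period 4 vs 5).

Ca²⁺ < Sr²⁺ < Rb⁺ < Br⁻ < I⁻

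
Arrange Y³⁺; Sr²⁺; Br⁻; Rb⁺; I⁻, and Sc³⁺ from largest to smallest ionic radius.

Electron counts and nuclear charges: Sc³⁺ has 18 e⁻ (Z=21), Y³⁺ has 36 e⁻ (Z=39), Sr²⁺ has 36 e⁻ (Z=38), Rb⁺ has 36 e⁻ (Z=37), Br⁻ has 36 e⁻ (Z=35), I⁻ has 54 e⁻ (Z=53). Sc³⁺ < Y³⁺ (same group, period 4 vs 5); Y³⁺ < Sr²⁺ (isoelectronic, higher Z=39 is smaller); Sr²⁺ < Rb⁺ (isoelectronic, higher Z=38 is smaller); Rb⁺ < Br⁻ (both 36 e⁻, Z=37>35); Br⁻ < I⁻ (same group, period 4 vs 5).

I⁻ > Br⁻ > Rb⁺ > Sr²⁺ > Y³⁺ > Sc³⁺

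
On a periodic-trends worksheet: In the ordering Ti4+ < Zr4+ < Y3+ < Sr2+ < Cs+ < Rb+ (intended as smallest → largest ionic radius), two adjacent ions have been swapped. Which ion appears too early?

Scanning neighbour by neighbour, only Cs+/Rb+ violates a trend: same group and charge — period 5 sits above period 6, so Rb+ is smaller. That makes Cs+ the one sitting a position early relative to where it belongs.

Cs+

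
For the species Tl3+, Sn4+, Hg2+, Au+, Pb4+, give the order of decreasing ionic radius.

Au+ > Hg2+ > Tl3+ > Pb4+ > Sn4+

Electron counts and nuclear charges: Sn4+: 46 e⁻, Z=50, Pb4+: 78 e⁻, Z=82, Tl3+: 78 e⁻, Z=81, Hg2+: 78 e⁻, Z=80, Au+: 78 e⁻, Z=79. Sn4+ < Pb4+ (same group, 1 shell fewer); Pb4+ < Tl3+ (both 78 e⁻, Z=82>81); Tl3+ < Hg2+ (both 78 e⁻, Z=81>80); Hg2+ < Au+ (isoelectronic, higher Z=80 is smaller).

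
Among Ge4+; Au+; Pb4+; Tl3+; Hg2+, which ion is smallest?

Ge4+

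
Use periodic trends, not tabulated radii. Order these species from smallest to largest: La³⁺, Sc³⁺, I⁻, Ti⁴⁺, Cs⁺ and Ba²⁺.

Ti⁴⁺ < Sc³⁺ < La³⁺ < Ba²⁺ < Cs⁺ < I⁻

First list Z and electron count for each: Ti⁴⁺ (Z=22, 18 e⁻), Sc³⁺ (Z=21, 18 e⁻), La³⁺ (Z=57, 54 e⁻), Ba²⁺ (Z=56, 54 e⁻), Cs⁺ (Z=55, 54 e⁻), I⁻ (Z=53, 54 e⁻). Ti⁴⁺ < Sc³⁺ (isoelectronic, higher Z=22 is smaller); Sc³⁺ < La³⁺ (same group, 2 shells fewer); La³⁺ < Ba²⁺ (both 54 e⁻, Z=57>56); Ba²⁺ < Cs⁺ (both 54 e⁻, Z=56>55); Cs⁺ < I⁻ (both 54 e⁻, Z=55>53).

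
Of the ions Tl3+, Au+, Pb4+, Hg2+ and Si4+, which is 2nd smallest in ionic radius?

Si4+ (Z=14, 10 e⁻), Pb4+ (Z=82, 78 e⁻), Tl3+ (Z=81, 78 e⁻), Hg2+ (Z=80, 78 e⁻), Au+ (Z=79, 78 e⁻). Si4+ < Pb4+ (same group, 3 shells fewer); Pb4+ < Tl3+ (isoelectronic, higher Z=82 is smaller); Tl3+ < Hg2+ (both 78 e⁻, Z=81>80); Hg2+ < Au+ (isoelectronic, higher Z=80 is smaller).
Ordering: Si4+ < Pb4+ < Tl3+ < Hg2+ < Au+. The 2nd smallest is Pb4+.

Pb4+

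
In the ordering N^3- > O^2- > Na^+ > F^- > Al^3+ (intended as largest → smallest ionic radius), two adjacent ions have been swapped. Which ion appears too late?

Compare adjacent ions: they are isoelectronic (10 e⁻) and Na has more protons than F (11 vs 9), making Na^+ smaller — yet in this decreasing list Na^+ sits before F^-. Nothing else is reversed, so F^- should move one place to the left.

F^-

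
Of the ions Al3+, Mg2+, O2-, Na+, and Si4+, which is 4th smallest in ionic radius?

All of these have 10 electrons (isoelectronic). With the same electron cloud, the ion with the most protons pulls it in tightest. Nuclear charges: Si4+ (Z=14), Al3+ (Z=13), Mg2+ (Z=12), Na+ (Z=11), O2- (Z=8). Highest Z is smallest.
So the order is Si4+ < Al3+ < Mg2+ < Na+ < O2-; the 4th-smallest ion is Na+.

Na+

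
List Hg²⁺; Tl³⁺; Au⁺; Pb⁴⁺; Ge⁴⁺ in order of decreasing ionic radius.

Au⁺ > Hg²⁺ > Tl³⁺ > Pb⁴⁺ > Ge⁴⁺

Electron counts and nuclear charges: Ge⁴⁺ has 28 e⁻ (Z=32), Pb⁴⁺ has 78 e⁻ (Z=82), Tl³⁺ has 78 e⁻ (Z=81), Hg²⁺ has 78 e⁻ (Z=80), Au⁺ has 78 e⁻ (Z=79). Ge⁴⁺ < Pb⁴⁺ (same group, 2 shells fewer); Pb⁴⁺ < Tl³⁺ (isoelectronic, higher Z=82 is smaller); Tl³⁺ < Hg²⁺ (isoelectronic, higher Z=81 is smaller); Hg²⁺ < Au⁺ (isoelectronic, higher Z=80 is smaller).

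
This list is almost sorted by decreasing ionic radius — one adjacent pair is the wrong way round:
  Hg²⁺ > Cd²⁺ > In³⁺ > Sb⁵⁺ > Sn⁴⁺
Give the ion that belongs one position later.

Sb⁵⁺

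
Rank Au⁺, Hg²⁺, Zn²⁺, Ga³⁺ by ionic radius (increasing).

Ga³⁺ < Zn²⁺ < Hg²⁺ < Au⁺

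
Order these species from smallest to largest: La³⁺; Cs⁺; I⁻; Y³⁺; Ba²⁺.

Y³⁺ < La³⁺ < Ba²⁺ < Cs⁺ < I⁻

Work out protons and electrons: Y³⁺: 36 e⁻, Z=39, La³⁺: 54 e⁻, Z=57, Ba²⁺: 54 e⁻, Z=56, Cs⁺: 54 e⁻, Z=55, I⁻: 54 e⁻, Z=53. Y³⁺ < La³⁺ (same group, 1 shell fewer); La³⁺ < Ba²⁺ (isoelectronic, higher Z=57 is smaller); Ba²⁺ < Cs⁺ (both 54 e⁻, Z=56>55); Cs⁺ < I⁻ (both 54 e⁻, Z=55>53).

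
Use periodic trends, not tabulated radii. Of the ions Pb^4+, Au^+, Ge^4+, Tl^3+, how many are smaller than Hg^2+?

Ge^4+ (Z=32, 28 e⁻), Pb^4+ (Z=82, 78 e⁻), Tl^3+ (Z=81, 78 e⁻), Hg^2+ (Z=80, 78 e⁻), Au^+ (Z=79, 78 e⁻). Ge^4+ < Pb^4+ (same group, 2 shells fewer); Pb^4+ < Tl^3+ (both 78 e⁻, Z=82>81); Tl^3+ < Hg^2+ (isoelectronic, higher Z=81 is smaller); Hg^2+ < Au^+ (isoelectronic, higher Z=80 is smaller).
Ordering all of them (including Hg^2+) by radius gives Ge^4+ < Pb^4+ < Tl^3+ < Hg^2+ < Au^+. That's 3.

3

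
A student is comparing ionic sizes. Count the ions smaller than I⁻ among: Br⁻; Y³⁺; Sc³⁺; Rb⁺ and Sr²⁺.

Sc³⁺: 18 e⁻, Z=21, Y³⁺: 36 e⁻, Z=39, Sr²⁺: 36 e⁻, Z=38, Rb⁺: 36 e⁻, Z=37, Br⁻: 36 e⁻, Z=35, I⁻: 54 e⁻, Z=53. Sc³⁺ < Y³⁺ (same group, 1 shell fewer); Y³⁺ < Sr²⁺ (both 36 e⁻, Z=39>38); Sr²⁺ < Rb⁺ (isoelectronic, higher Z=38 is smaller); Rb⁺ < Br⁻ (isoelectronic, higher Z=37 is smaller); Br⁻ < I⁻ (same group, period 4 vs 5).
Placing each against I⁻: smaller — Sc³⁺, Y³⁺, Sr²⁺, Rb⁺, Br⁻; larger — none. So 5 are smaller.

5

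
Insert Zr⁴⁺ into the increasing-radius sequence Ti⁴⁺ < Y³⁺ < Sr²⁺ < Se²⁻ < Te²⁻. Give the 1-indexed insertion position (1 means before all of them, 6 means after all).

Work out protons and electrons: Ti⁴⁺ has 18 e⁻ (Z=22), Zr⁴⁺ has 36 e⁻ (Z=40), Y³⁺ has 36 e⁻ (Z=39), Sr²⁺ has 36 e⁻ (Z=38), Se²⁻ has 36 e⁻ (Z=34), Te²⁻ has 54 e⁻ (Z=52). Ti⁴⁺ < Zr⁴⁺ (same group, 1 shell fewer); Zr⁴⁺ < Y³⁺ (both 36 e⁻, Z=40>39); Y³⁺ < Sr²⁺ (both 36 e⁻, Z=39>38); Sr²⁺ < Se²⁻ (isoelectronic, higher Z=38 is smaller); Se²⁻ < Te²⁻ (same group, 1 shell fewer).
Putting Zr⁴⁺ in gives Ti⁴⁺ < Zr⁴⁺ < Y³⁺ < Sr²⁺ < Se²⁻ < Te²⁻; it lands at slot 2.

2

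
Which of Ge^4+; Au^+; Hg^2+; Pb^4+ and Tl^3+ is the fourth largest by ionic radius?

Pb^4+

First list Z and electron count for each: Ge^4+ has 28 e⁻ (Z=32), Pb^4+ has 78 e⁻ (Z=82), Tl^3+ has 78 e⁻ (Z=81), Hg^2+ has 78 e⁻ (Z=80), Au^+ has 78 e⁻ (Z=79). Ge^4+ < Pb^4+ (same group, 2 shells fewer); Pb^4+ < Tl^3+ (isoelectronic, higher Z=82 is smaller); Tl^3+ < Hg^2+ (both 78 e⁻, Z=81>80); Hg^2+ < Au^+ (isoelectronic, higher Z=80 is smaller).
So the order is Ge^4+ < Pb^4+ < Tl^3+ < Hg^2+ < Au^+; the 4th-largest ion is Pb^4+.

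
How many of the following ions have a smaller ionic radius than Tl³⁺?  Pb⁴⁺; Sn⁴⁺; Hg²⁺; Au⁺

2

Electron counts and nuclear charges: Sn⁴⁺: 46 e⁻, Z=50, Pb⁴⁺: 78 e⁻, Z=82, Tl³⁺: 78 e⁻, Z=81, Hg²⁺: 78 e⁻, Z=80, Au⁺: 78 e⁻, Z=79. Sn⁴⁺ < Pb⁴⁺ (same group, 1 shell fewer); Pb⁴⁺ < Tl³⁺ (isoelectronic, higher Z=82 is smaller); Tl³⁺ < Hg²⁺ (both 78 e⁻, Z=81>80); Hg²⁺ < Au⁺ (isoelectronic, higher Z=80 is smaller).
Ordering all of them (including Tl³⁺) by radius gives Sn⁴⁺ < Pb⁴⁺ < Tl³⁺ < Hg²⁺ < Au⁺. That's 2.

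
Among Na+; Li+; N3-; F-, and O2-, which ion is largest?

Work out protons and electrons: Li+ has 2 e⁻ (Z=3), Na+ has 10 e⁻ (Z=11), F- has 10 e⁻ (Z=9), O2- has 10 e⁻ (Z=8), N3- has 10 e⁻ (Z=7). Li+ < Na+ (same group, 1 shell fewer); Na+ < F- (isoelectronic, higher Z=11 is smaller); F- < O2- (both 10 e⁻, Z=9>8); O2- < N3- (isoelectronic, higher Z=8 is smaller).

N3-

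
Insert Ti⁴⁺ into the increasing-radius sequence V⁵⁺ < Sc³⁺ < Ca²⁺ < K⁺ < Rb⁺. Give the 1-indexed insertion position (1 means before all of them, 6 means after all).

2

V⁵⁺: 18 e⁻, Z=23, Ti⁴⁺: 18 e⁻, Z=22, Sc³⁺: 18 e⁻, Z=21, Ca²⁺: 18 e⁻, Z=20, K⁺: 18 e⁻, Z=19, Rb⁺: 36 e⁻, Z=37. V⁵⁺ < Ti⁴⁺ (both 18 e⁻, Z=23>22); Ti⁴⁺ < Sc³⁺ (isoelectronic, higher Z=22 is smaller); Sc³⁺ < Ca²⁺ (both 18 e⁻, Z=21>20); Ca²⁺ < K⁺ (both 18 e⁻, Z=20>19); K⁺ < Rb⁺ (same group, period 4 vs 5).
Merged order: V⁵⁺ < Ti⁴⁺ < Sc³⁺ < Ca²⁺ < K⁺ < Rb⁺ — Ti⁴⁺ is number 2.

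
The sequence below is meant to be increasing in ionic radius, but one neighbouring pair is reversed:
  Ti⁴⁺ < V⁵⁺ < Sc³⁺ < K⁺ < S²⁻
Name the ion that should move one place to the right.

Scanning neighbour by neighbour, only Ti⁴⁺/V⁵⁺ violates a trend: both have 18 electrons but Z(V)=23 > Z(Ti)=22, so V⁵⁺ should be the smaller of the two. That makes Ti⁴⁺ the one sitting a position early relative to where it belongs.

Ti⁴⁺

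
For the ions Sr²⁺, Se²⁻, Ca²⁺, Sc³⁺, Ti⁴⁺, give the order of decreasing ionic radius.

Work out protons and electrons: Ti⁴⁺ (Z=22, 18 e⁻), Sc³⁺ (Z=21, 18 e⁻), Ca²⁺ (Z=20, 18 e⁻), Sr²⁺ (Z=38, 36 e⁻), Se²⁻ (Z=34, 36 e⁻). Ti⁴⁺ < Sc³⁺ (both 18 e⁻, Z=22>21); Sc³⁺ < Ca²⁺ (both 18 e⁻, Z=21>20); Ca²⁺ < Sr²⁺ (same group, 1 shell fewer); Sr²⁺ < Se²⁻ (both 36 e⁻, Z=38>34).

Se²⁻ > Sr²⁺ > Ca²⁺ > Sc³⁺ > Ti⁴⁺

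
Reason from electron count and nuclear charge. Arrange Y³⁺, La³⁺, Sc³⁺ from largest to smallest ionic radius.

La³⁺ > Y³⁺ > Sc³⁺

All are in the same group with charge +3. Radius grows down the group as n (the outermost shell) increases.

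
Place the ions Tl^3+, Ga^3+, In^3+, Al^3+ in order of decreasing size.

These ions sit in one column with identical charge. Each step down the periodic table adds a principal shell, increasing the radius.

Tl^3+ > In^3+ > Ga^3+ > Al^3+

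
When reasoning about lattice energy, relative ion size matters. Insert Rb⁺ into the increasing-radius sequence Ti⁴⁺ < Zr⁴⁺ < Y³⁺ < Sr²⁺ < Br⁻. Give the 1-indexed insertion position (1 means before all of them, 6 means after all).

5

Tabulating Z and e⁻: Ti⁴⁺: 18 e⁻, Z=22, Zr⁴⁺: 36 e⁻, Z=40, Y³⁺: 36 e⁻, Z=39, Sr²⁺: 36 e⁻, Z=38, Rb⁺: 36 e⁻, Z=37, Br⁻: 36 e⁻, Z=35. Ti⁴⁺ < Zr⁴⁺ (same group, 1 shell fewer); Zr⁴⁺ < Y³⁺ (isoelectronic, higher Z=40 is smaller); Y³⁺ < Sr²⁺ (isoelectronic, higher Z=39 is smaller); Sr²⁺ < Rb⁺ (both 36 e⁻, Z=38>37); Rb⁺ < Br⁻ (both 36 e⁻, Z=37>35).
The complete sequence is Ti⁴⁺ < Zr⁴⁺ < Y³⁺ < Sr²⁺ < Rb⁺ < Br⁻. Rb⁺ sits at position 5.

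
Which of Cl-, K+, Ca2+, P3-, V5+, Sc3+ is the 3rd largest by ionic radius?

K+

Isoelectronic series (18 e⁻ each). Size is set by nuclear charge: more protons means a smaller ion. V5+ (Z=23), Sc3+ (Z=21), Ca2+ (Z=20), K+ (Z=19), Cl- (Z=17), P3- (Z=15).
So the order is V5+ < Sc3+ < Ca2+ < K+ < Cl- < P3-; the 3rd-largest ion is K+.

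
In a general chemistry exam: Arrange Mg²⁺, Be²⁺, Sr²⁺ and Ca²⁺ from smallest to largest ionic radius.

Be²⁺ < Mg²⁺ < Ca²⁺ < Sr²⁺

All are in the same group with charge +2. Radius grows down the group as n (the outermost shell) increases.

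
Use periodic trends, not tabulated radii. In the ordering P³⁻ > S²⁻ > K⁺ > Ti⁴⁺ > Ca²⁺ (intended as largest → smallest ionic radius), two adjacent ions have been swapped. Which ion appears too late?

Compare adjacent ions: they are isoelectronic (18 e⁻) and Ti has more protons than Ca (22 vs 20), making Ti⁴⁺ smaller — yet in this decreasing list Ti⁴⁺ sits before Ca²⁺. Nothing else is reversed, so Ca²⁺ should move one place to the left.

Ca²⁺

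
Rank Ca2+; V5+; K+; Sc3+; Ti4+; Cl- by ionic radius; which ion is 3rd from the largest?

Ca2+

Each ion has 18 electrons. The ranking follows nuclear charge in reverse — greater Z gives a smaller radius. V5+ (Z=23), Ti4+ (Z=22), Sc3+ (Z=21), Ca2+ (Z=20), K+ (Z=19), Cl- (Z=17).
Full ascending order: V5+ < Ti4+ < Sc3+ < Ca2+ < K+ < Cl-. Counting from the largest, position 3 is Ca2+.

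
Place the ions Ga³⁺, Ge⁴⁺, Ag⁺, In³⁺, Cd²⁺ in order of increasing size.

Ge⁴⁺ < Ga³⁺ < In³⁺ < Cd²⁺ < Ag⁺

First list Z and electron count for each: Ge⁴⁺: 28 e⁻, Z=32, Ga³⁺: 28 e⁻, Z=31, In³⁺: 46 e⁻, Z=49, Cd²⁺: 46 e⁻, Z=48, Ag⁺: 46 e⁻, Z=47. Ge⁴⁺ < Ga³⁺ (isoelectronic, higher Z=32 is smaller); Ga³⁺ < In³⁺ (same group, 1 shell fewer); In³⁺ < Cd²⁺ (isoelectronic, higher Z=49 is smaller); Cd²⁺ < Ag⁺ (both 46 e⁻, Z=48>47).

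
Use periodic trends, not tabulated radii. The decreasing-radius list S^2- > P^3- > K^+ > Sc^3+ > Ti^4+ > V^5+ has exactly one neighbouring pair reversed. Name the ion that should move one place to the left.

Check each adjacent pair. S^2- and P^3- are reversed: both have 18 electrons but Z(S)=16 > Z(P)=15, so S^2- should be the smaller of the two. No other neighbouring pair contradicts the periodic trends, so P^3- is the ion listed too late.

P^3-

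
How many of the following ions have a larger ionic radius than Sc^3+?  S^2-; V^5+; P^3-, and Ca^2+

3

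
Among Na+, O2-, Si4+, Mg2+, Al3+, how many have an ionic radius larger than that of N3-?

0

Isoelectronic series (10 e⁻ each). Size is set by nuclear charge: more protons means a smaller ion. Si4+ (Z=14), Al3+ (Z=13), Mg2+ (Z=12), Na+ (Z=11), O2- (Z=8), N3- (Z=7).
Ordering all of them (including N3-) by radius gives Si4+ < Al3+ < Mg2+ < Na+ < O2- < N3-. Count: 0.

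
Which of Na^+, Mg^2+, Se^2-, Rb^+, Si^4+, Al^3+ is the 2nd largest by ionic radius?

Rb^+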